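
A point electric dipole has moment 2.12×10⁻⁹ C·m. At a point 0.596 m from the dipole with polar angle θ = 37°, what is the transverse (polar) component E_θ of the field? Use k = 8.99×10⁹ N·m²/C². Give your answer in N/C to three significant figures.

For a dipole, E_θ = (kp sinθ)/r³.
kp/r³ = (8.99×10⁹)(2.12×10⁻⁹)/(0.596)³ = 90.02 N/C.
E_θ = 90.02·sin37° = 54.18 N/C.

E_θ ≈ 54.2 N/C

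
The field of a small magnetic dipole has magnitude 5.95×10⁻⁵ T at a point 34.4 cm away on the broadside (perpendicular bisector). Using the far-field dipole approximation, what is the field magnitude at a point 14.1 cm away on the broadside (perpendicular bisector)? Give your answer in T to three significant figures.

Dipole fields scale as 1/r³ in the far field; the geometry is the same at both points.
B₂ = B₁ · (r₁/r₂)³ = 5.95×10⁻⁵ · (34.4/14.1)³.
(r₁/r₂)³ = (2.44)³ = 14.52.
B₂ ≈ 8.640×10⁻⁴ T.

B ≈ 8.64×10⁻⁴ T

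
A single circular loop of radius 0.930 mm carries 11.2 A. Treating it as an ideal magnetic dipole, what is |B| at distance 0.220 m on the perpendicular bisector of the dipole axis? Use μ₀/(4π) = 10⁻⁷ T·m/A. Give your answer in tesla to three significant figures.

Magnetic moment m = IA = Iπa² = (11.2)·π·(9.30×10⁻⁴)² = 3.043×10⁻⁵ A·m².
In the equatorial plane B = (μ₀/4π)·m/r³ (half the axial value).
B = (10⁻⁷)·(3.043×10⁻⁵) / (0.220)³ = 2.858×10⁻¹⁰ T.

B ≈ 2.86×10⁻¹⁰ T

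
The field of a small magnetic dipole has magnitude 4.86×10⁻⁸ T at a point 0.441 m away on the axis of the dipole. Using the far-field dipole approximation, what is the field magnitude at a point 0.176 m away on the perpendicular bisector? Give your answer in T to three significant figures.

B ≈ 3.82×10⁻⁷ T

Dipole fields scale as 1/r³ in the far field.
The axial field is twice the equatorial field at the same r, so the geometry factor is 1/2.
B₂ = B₁ · (1/2) · (r₁/r₂)³ = 4.86×10⁻⁸ · 0.5 · (0.441/0.176)³.
(r₁/r₂)³ = (2.506)³ = 15.73.
B₂ ≈ 3.823×10⁻⁷ T.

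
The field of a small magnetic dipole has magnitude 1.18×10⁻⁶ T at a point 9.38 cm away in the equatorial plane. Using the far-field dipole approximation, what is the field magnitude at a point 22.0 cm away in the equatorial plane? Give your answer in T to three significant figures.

Dipole fields scale as 1/r³ in the far field; the geometry is the same at both points.
B₂ = B₁ · (r₁/r₂)³ = 1.18×10⁻⁶ · (9.38/22.0)³.
(r₁/r₂)³ = (0.4264)³ = 0.07751.
B₂ ≈ 9.146×10⁻⁸ T.

B ≈ 9.15×10⁻⁸ T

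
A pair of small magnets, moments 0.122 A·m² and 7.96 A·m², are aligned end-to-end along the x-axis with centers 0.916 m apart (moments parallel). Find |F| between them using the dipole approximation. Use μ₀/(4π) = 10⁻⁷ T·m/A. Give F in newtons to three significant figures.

On-axis B of dipole 1: B = (μ₀/4π)·2m₁/r³. Force on dipole 2: F = m₂·dB/dr.
dB/dr = −(μ₀/4π)·6m₁/r⁴, so |F| = (μ₀/4π)·6m₁m₂/r⁴.
F = 6(10⁻⁷)(0.122)(7.96)/(0.916)⁴ = 8.276×10⁻⁷ N.

F ≈ 8.28×10⁻⁷ N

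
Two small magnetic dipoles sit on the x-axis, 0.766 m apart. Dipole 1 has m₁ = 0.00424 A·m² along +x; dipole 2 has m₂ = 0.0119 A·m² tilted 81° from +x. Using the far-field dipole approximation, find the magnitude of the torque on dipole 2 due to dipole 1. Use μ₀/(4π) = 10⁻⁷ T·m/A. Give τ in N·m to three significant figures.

Dipole B is on the axis of dipole A, so B₁ there is axial: B₁ = (μ₀/4π)·2m₁/r³ along +x.
B₁ = 2(10⁻⁷)(0.00424)/(0.766)³ = 1.887×10⁻⁹ T.
τ = m₂ B₁ sinθ.
τ = (0.0119)(1.887×10⁻⁹)·sin81° = 2.218×10⁻¹¹ N·m.

τ ≈ 2.22×10⁻¹¹ N·m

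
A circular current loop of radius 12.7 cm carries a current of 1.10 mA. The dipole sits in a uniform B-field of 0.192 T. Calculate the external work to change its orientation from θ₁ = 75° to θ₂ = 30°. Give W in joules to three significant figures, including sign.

Magnetic moment m = IA = Iπa² = (0.00110)·π·(0.127)² = 5.574×10⁻⁵ A·m².
W_ext = ΔU = −mB cosθ₂ + mB cosθ₁ = mB(cosθ₁ − cosθ₂).
W = (5.574×10⁻⁵)(0.192)·(cos75° − cos30°) = (1.070×10⁻⁵)·(-0.6072) = -6.498×10⁻⁶ J.

W ≈ -6.50×10⁻⁶ J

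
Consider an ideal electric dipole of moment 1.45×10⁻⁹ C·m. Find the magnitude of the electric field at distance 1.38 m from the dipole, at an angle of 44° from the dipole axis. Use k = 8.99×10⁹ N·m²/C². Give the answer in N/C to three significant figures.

At angle θ the dipole field magnitude is E = (kp/r³)·√(1 + 3cos²θ).
kp/r³ = (8.99×10⁹)(1.45×10⁻⁹) / (1.38)³ = 4.960 N/C.
√(1 + 3cos²44°) = √(1 + 3·0.5174) = √2.5523 ≈ 1.5976.
E ≈ 4.960 × 1.598 = 7.924 N/C.

E ≈ 7.92 N/C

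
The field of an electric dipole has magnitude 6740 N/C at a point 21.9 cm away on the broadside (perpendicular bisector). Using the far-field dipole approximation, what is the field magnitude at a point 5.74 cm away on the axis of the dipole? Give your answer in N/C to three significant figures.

Dipole fields scale as 1/r³ in the far field.
The axial field is twice the equatorial field at the same r, so the geometry factor is 2/1.
E₂ = E₁ · (2/1) · (r₁/r₂)³ = 6740 · 2 · (21.9/5.74)³.
(r₁/r₂)³ = (3.815)³ = 55.54.
E₂ ≈ 7.487×10⁵ N/C.

E ≈ 7.49×10⁵ N/C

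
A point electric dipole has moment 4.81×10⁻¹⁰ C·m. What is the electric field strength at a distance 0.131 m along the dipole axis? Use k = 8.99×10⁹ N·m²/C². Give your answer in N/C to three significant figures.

On the dipole axis E = 2kp/r³.
E = 2·(8.99×10⁹)(4.81×10⁻¹⁰) / (0.131)³ = 3847 N/C.

E ≈ 3850 N/C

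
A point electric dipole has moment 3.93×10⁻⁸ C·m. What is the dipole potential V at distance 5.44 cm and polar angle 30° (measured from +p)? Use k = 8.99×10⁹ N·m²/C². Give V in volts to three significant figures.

V ≈ 1.03×10⁵ V

The dipole potential is V = kp cosθ / r².
V = (8.99×10⁹)(3.93×10⁻⁸)·cos30° / (0.0544)² = 1.034×10⁵ V.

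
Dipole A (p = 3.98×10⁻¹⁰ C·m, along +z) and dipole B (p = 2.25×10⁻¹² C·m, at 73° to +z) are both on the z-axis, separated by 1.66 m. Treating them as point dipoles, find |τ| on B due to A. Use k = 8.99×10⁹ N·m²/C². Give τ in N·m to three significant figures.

τ ≈ 3.37×10⁻¹² N·m

The second dipole sits on the axis of the first, so the field there is axial: E₁ = 2kp₁/r³ along +z.
E₁ = 2(8.99×10⁹)(3.98×10⁻¹⁰)/(1.66)³ = 1.564 N/C.
Torque on the second dipole: τ = p₂ E₁ sinθ.
τ = (2.25×10⁻¹²)(1.564)·sin73° = 3.366×10⁻¹² N·m.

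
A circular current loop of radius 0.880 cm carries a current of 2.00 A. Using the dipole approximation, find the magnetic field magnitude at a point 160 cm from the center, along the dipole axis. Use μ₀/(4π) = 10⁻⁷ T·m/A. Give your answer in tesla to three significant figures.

Magnetic moment m = IA = Iπa² = (2.00)·π·(0.00880)² = 4.866×10⁻⁴ A·m².
On axis B = (μ₀/4π)·2m/r³.
B = 2·(10⁻⁷)·(4.866×10⁻⁴) / (1.60)³ = 2.376×10⁻¹¹ T.

B ≈ 2.38×10⁻¹¹ T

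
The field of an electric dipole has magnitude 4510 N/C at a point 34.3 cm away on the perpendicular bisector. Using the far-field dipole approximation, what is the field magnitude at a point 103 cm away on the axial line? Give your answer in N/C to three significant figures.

Dipole fields scale as 1/r³ in the far field.
The axial field is twice the equatorial field at the same r, so the geometry factor is 2/1.
E₂ = E₁ · (2/1) · (r₁/r₂)³ = 4510 · 2 · (34.3/103)³.
(r₁/r₂)³ = (0.333)³ = 0.03693.
E₂ ≈ 333.1 N/C.

E ≈ 333 N/C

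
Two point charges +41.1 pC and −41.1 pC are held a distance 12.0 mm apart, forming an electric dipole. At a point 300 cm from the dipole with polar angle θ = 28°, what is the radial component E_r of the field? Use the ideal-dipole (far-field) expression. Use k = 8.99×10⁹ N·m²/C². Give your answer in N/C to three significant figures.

Dipole moment p = qd = (4.11×10⁻¹¹ C)(0.0120 m) = 4.932×10⁻¹³ C·m.
For a dipole, E_r = (2kp cosθ)/r³.
kp/r³ = (8.99×10⁹)(4.932×10⁻¹³)/(3.00)³ = 1.642×10⁻⁴ N/C.
E_r = 2·1.642×10⁻⁴·cos28° = 2.900×10⁻⁴ N/C.

E_r ≈ 2.90×10⁻⁴ N/C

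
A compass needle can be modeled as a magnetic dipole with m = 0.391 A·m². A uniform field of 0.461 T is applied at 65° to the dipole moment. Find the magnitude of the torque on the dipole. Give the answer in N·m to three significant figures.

τ ≈ 0.163 N·m

Torque on a magnetic dipole: τ = mB sinθ.
τ = (0.391)(0.461)·sin65° = 0.1634 N·m.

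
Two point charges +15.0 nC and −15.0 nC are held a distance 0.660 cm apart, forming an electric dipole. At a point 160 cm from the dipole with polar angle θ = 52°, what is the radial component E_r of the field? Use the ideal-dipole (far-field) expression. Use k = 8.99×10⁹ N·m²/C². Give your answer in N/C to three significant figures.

E_r ≈ 0.268 N/C

Dipole moment p = qd = (1.50×10⁻⁸ C)(0.00660 m) = 9.90×10⁻¹¹ C·m.
For a dipole, E_r = (2kp cosθ)/r³.
kp/r³ = (8.99×10⁹)(9.90×10⁻¹¹)/(1.60)³ = 0.2173 N/C.
E_r = 2·0.2173·cos52° = 0.2676 N/C.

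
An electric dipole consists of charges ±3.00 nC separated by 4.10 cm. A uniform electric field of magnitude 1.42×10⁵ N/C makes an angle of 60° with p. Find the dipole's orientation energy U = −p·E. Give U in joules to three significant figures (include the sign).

U ≈ -8.73×10⁻⁶ J

Dipole moment p = qd = (3.00×10⁻⁹ C)(0.0410 m) = 1.23×10⁻¹⁰ C·m.
U = −p·E = −pE cosθ.
U = −(1.23×10⁻¹⁰)(1.42×10⁵)·cos60° = -8.733×10⁻⁶ J.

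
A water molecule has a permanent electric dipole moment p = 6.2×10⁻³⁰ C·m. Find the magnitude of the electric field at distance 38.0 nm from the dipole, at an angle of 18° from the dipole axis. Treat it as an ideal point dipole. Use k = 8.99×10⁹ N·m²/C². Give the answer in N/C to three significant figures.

At angle θ the dipole field magnitude is E = (kp/r³)·√(1 + 3cos²θ).
kp/r³ = (8.99×10⁹)(6.20×10⁻³⁰) / (3.80×10⁻⁸)³ = 1016 N/C.
√(1 + 3cos²18°) = √(1 + 3·0.9045) = √3.7135 ≈ 1.9271.
E ≈ 1016 × 1.927 = 1957 N/C.

E ≈ 1960 N/C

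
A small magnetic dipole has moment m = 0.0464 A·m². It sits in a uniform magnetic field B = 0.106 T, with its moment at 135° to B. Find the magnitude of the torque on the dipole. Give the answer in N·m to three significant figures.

Torque on a magnetic dipole: τ = mB sinθ.
τ = (0.0464)(0.106)·sin135° = 0.003478 N·m.

τ ≈ 0.00348 N·m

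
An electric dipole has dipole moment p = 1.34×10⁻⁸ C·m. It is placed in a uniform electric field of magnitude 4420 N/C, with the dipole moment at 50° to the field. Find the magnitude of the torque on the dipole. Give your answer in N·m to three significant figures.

τ ≈ 4.54×10⁻⁵ N·m

Torque on an electric dipole: τ = pE sinθ.
τ = (1.34×10⁻⁸)(4420)·sin50° = 4.537×10⁻⁵ N·m.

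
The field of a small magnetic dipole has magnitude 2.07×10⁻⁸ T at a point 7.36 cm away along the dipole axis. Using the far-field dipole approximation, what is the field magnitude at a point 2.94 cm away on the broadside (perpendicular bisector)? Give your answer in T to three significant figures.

B ≈ 1.62×10⁻⁷ T

Dipole fields scale as 1/r³ in the far field.
The axial field is twice the equatorial field at the same r, so the geometry factor is 1/2.
B₂ = B₁ · (1/2) · (r₁/r₂)³ = 2.07×10⁻⁸ · 0.5 · (7.36/2.94)³.
(r₁/r₂)³ = (2.503)³ = 15.69.
B₂ ≈ 1.624×10⁻⁷ T.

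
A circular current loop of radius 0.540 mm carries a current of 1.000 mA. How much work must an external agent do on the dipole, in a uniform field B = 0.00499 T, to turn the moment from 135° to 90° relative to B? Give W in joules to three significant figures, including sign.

Magnetic moment m = IA = Iπa² = (0.00100)·π·(5.40×10⁻⁴)² = 9.161×10⁻¹⁰ A·m².
W_ext = ΔU = −mB cosθ₂ + mB cosθ₁ = mB(cosθ₁ − cosθ₂).
W = (9.161×10⁻¹⁰)(0.00499)·(cos135° − cos90°) = (4.571×10⁻¹²)·(-0.7071) = -3.232×10⁻¹² J.

W ≈ -3.23×10⁻¹² J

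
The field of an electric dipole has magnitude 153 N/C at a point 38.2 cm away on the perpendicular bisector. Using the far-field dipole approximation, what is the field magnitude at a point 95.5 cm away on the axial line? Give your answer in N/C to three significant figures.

Dipole fields scale as 1/r³ in the far field.
The axial field is twice the equatorial field at the same r, so the geometry factor is 2/1.
E₂ = E₁ · (2/1) · (r₁/r₂)³ = 153 · 2 · (38.2/95.5)³.
(r₁/r₂)³ = (0.4)³ = 0.064.
E₂ ≈ 19.58 N/C.

E ≈ 19.6 N/C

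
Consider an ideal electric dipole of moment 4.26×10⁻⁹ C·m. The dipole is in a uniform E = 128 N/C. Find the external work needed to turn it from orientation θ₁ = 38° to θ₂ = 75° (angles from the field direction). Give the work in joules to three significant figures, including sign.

W ≈ 2.89×10⁻⁷ J

W_ext = ΔU = U(θ₂) − U(θ₁) = −pE cosθ₂ − (−pE cosθ₁) = pE(cosθ₁ − cosθ₂).
W = (4.26×10⁻⁹)(128)·(cos38° − cos75°) = (5.453×10⁻⁷)·(+0.5292) = 2.886×10⁻⁷ J.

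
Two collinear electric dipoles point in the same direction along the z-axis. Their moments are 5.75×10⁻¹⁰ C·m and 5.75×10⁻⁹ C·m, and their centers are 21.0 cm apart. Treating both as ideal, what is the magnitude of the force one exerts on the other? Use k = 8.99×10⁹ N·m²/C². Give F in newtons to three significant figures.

On-axis field of dipole 1 at distance r: E = 2kp₁/r³. Force on dipole 2 is F = p₂·dE/dr (gradient along axis).
dE/dr = −6kp₁/r⁴, so |F| = 6kp₁p₂/r⁴ (attractive for aligned moments).
F = 6(8.99×10⁹)(5.75×10⁻¹⁰)(5.75×10⁻⁹)/(0.210)⁴ = 9.170×10⁻⁵ N.

F ≈ 9.17×10⁻⁵ N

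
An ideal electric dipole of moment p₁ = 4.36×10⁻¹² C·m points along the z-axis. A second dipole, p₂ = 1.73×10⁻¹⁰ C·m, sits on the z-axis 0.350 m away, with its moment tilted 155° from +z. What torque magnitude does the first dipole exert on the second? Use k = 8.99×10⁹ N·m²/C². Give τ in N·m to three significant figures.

The second dipole sits on the axis of the first, so the field there is axial: E₁ = 2kp₁/r³ along +z.
E₁ = 2(8.99×10⁹)(4.36×10⁻¹²)/(0.350)³ = 1.828 N/C.
Torque on the second dipole: τ = p₂ E₁ sinθ.
τ = (1.73×10⁻¹⁰)(1.828)·sin155° = 1.337×10⁻¹⁰ N·m.

τ ≈ 1.34×10⁻¹⁰ N·m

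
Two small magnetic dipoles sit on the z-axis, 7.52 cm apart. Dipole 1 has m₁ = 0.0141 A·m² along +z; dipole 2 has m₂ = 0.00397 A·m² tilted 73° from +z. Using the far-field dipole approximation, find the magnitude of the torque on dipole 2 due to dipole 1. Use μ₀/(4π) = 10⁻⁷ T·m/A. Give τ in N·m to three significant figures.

Dipole B is on the axis of dipole A, so B₁ there is axial: B₁ = (μ₀/4π)·2m₁/r³ along +z.
B₁ = 2(10⁻⁷)(0.0141)/(0.0752)³ = 6.631×10⁻⁶ T.
τ = m₂ B₁ sinθ.
τ = (0.00397)(6.631×10⁻⁶)·sin73° = 2.518×10⁻⁸ N·m.

τ ≈ 2.52×10⁻⁸ N·m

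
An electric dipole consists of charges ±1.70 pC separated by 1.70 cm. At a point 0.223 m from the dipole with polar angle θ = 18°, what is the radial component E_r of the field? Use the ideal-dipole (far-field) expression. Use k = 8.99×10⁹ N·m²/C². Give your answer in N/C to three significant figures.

Dipole moment p = qd = (1.70×10⁻¹² C)(0.0170 m) = 2.89×10⁻¹⁴ C·m.
For a dipole, E_r = (2kp cosθ)/r³.
kp/r³ = (8.99×10⁹)(2.89×10⁻¹⁴)/(0.223)³ = 0.02343 N/C.
E_r = 2·0.02343·cos18° = 0.04456 N/C.

E_r ≈ 0.0446 N/C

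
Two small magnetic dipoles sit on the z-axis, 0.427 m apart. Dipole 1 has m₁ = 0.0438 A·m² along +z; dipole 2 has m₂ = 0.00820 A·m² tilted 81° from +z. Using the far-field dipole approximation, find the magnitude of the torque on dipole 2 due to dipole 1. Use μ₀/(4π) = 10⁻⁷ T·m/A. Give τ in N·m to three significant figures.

τ ≈ 9.11×10⁻¹⁰ N·m

Dipole B is on the axis of dipole A, so B₁ there is axial: B₁ = (μ₀/4π)·2m₁/r³ along +z.
B₁ = 2(10⁻⁷)(0.0438)/(0.427)³ = 1.125×10⁻⁷ T.
τ = m₂ B₁ sinθ.
τ = (0.00820)(1.125×10⁻⁷)·sin81° = 9.113×10⁻¹⁰ N·m.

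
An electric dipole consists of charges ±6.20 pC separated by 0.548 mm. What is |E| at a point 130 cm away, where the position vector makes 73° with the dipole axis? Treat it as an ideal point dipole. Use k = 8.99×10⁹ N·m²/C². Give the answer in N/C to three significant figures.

E ≈ 1.56×10⁻⁵ N/C

Dipole moment p = qd = (6.20×10⁻¹² C)(5.48×10⁻⁴ m) = 3.398×10⁻¹⁵ C·m.
At angle θ the dipole field magnitude is E = (kp/r³)·√(1 + 3cos²θ).
kp/r³ = (8.99×10⁹)(3.398×10⁻¹⁵) / (1.30)³ = 1.390×10⁻⁵ N/C.
√(1 + 3cos²73°) = √(1 + 3·0.0855) = √1.2564 ≈ 1.1209.
E ≈ 1.390×10⁻⁵ × 1.121 = 1.559×10⁻⁵ N/C.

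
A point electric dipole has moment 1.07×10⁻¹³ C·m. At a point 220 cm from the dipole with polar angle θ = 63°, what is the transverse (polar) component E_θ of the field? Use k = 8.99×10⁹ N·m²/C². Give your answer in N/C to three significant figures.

E_θ ≈ 8.05×10⁻⁵ N/C

For a dipole, E_θ = (kp sinθ)/r³.
kp/r³ = (8.99×10⁹)(1.07×10⁻¹³)/(2.20)³ = 9.034×10⁻⁵ N/C.
E_θ = 9.034×10⁻⁵·sin63° = 8.049×10⁻⁵ N/C.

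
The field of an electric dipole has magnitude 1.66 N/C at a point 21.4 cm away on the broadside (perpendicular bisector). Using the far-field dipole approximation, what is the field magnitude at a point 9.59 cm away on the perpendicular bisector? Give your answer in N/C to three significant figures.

Dipole fields scale as 1/r³ in the far field; the geometry is the same at both points.
E₂ = E₁ · (r₁/r₂)³ = 1.66 · (21.4/9.59)³.
(r₁/r₂)³ = (2.231)³ = 11.11.
E₂ ≈ 18.45 N/C.

E ≈ 18.4 N/C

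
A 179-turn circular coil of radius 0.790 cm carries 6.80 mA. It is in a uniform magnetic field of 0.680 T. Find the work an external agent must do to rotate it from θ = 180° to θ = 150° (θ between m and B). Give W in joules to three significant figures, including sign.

W ≈ -2.17×10⁻⁵ J

m = NIA = NIπa² = 179·(0.00680)·π·(0.00790)² = 2.387×10⁻⁴ A·m².
W_ext = ΔU = −mB cosθ₂ + mB cosθ₁ = mB(cosθ₁ − cosθ₂).
W = (2.387×10⁻⁴)(0.680)·(cos180° − cos150°) = (1.623×10⁻⁴)·(-0.1340) = -2.175×10⁻⁵ J.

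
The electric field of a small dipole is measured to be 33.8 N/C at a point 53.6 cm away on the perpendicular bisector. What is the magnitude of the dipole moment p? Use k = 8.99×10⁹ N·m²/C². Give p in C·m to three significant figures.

In the equatorial plane E = kp/r³, so p = Er³/(k).
p = (33.8)·(0.536)³ / (8.99×10⁹) = 5.790×10⁻¹⁰ C·m.

p ≈ 5.79×10⁻¹⁰ C·m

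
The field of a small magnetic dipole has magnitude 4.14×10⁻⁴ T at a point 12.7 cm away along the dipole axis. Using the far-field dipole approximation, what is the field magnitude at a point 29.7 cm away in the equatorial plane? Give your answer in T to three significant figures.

Dipole fields scale as 1/r³ in the far field.
The axial field is twice the equatorial field at the same r, so the geometry factor is 1/2.
B₂ = B₁ · (1/2) · (r₁/r₂)³ = 4.14×10⁻⁴ · 0.5 · (12.7/29.7)³.
(r₁/r₂)³ = (0.4276)³ = 0.07819.
B₂ ≈ 1.618×10⁻⁵ T.

B ≈ 1.62×10⁻⁵ T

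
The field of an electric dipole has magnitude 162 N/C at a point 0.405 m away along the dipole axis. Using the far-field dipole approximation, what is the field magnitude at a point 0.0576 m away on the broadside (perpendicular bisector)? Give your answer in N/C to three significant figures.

E ≈ 2.82×10⁴ N/C

Dipole fields scale as 1/r³ in the far field.
The axial field is twice the equatorial field at the same r, so the geometry factor is 1/2.
E₂ = E₁ · (1/2) · (r₁/r₂)³ = 162 · 0.5 · (0.405/0.0576)³.
(r₁/r₂)³ = (7.031)³ = 347.6.
E₂ ≈ 2.816×10⁴ N/C.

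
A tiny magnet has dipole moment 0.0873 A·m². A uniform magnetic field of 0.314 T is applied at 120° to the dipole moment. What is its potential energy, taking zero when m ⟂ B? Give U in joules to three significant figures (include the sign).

U = −m·B = −mB cosθ.
U = −(0.0873)(0.314)·cos120° = 0.01371 J.

U ≈ 0.0137 J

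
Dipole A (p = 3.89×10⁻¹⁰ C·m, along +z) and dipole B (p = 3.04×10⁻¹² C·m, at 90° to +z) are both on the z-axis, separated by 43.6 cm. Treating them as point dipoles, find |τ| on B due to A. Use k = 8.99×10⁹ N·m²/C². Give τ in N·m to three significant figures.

The second dipole sits on the axis of the first, so the field there is axial: E₁ = 2kp₁/r³ along +z.
E₁ = 2(8.99×10⁹)(3.89×10⁻¹⁰)/(0.436)³ = 84.39 N/C.
Torque on the second dipole: τ = p₂ E₁ sinθ.
τ = (3.04×10⁻¹²)(84.39)·sin90° = 2.565×10⁻¹⁰ N·m.

τ ≈ 2.57×10⁻¹⁰ N·m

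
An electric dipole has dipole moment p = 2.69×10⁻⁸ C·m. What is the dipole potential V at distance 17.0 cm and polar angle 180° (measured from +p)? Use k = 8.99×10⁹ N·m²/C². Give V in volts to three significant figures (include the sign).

V ≈ -8370 V

The dipole potential is V = kp cosθ / r².
V = (8.99×10⁹)(2.69×10⁻⁸)·cos180° / (0.170)² = -8368 V.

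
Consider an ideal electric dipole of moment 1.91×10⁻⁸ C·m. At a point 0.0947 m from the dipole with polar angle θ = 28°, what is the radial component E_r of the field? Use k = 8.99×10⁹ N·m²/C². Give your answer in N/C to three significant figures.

E_r ≈ 3.57×10⁵ N/C

For a dipole, E_r = (2kp cosθ)/r³.
kp/r³ = (8.99×10⁹)(1.91×10⁻⁸)/(0.0947)³ = 2.022×10⁵ N/C.
E_r = 2·2.022×10⁵·cos28° = 3.570×10⁵ N/C.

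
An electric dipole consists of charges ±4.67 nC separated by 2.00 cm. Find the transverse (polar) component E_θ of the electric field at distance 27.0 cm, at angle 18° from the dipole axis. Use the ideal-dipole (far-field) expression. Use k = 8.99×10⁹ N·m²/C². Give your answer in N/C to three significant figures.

E_θ ≈ 13.2 N/C

Dipole moment p = qd = (4.67×10⁻⁹ C)(0.0200 m) = 9.34×10⁻¹¹ C·m.
For a dipole, E_θ = (kp sinθ)/r³.
kp/r³ = (8.99×10⁹)(9.34×10⁻¹¹)/(0.270)³ = 42.66 N/C.
E_θ = 42.66·sin18° = 13.18 N/C.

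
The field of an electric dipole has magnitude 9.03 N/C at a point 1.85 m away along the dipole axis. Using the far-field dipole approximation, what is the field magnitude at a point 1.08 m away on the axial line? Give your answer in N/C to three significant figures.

E ≈ 45.4 N/C

Dipole fields scale as 1/r³ in the far field; the geometry is the same at both points.
E₂ = E₁ · (r₁/r₂)³ = 9.03 · (1.85/1.08)³.
(r₁/r₂)³ = (1.713)³ = 5.026.
E₂ ≈ 45.39 N/C.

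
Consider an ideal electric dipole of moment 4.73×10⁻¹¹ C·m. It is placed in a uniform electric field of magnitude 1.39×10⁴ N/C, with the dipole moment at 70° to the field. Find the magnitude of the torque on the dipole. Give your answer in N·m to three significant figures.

Torque on an electric dipole: τ = pE sinθ.
τ = (4.73×10⁻¹¹)(1.39×10⁴)·sin70° = 6.178×10⁻⁷ N·m.

τ ≈ 6.18×10⁻⁷ N·m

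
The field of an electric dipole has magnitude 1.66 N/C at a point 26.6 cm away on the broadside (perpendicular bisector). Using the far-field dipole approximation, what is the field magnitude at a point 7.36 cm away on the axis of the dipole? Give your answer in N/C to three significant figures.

E ≈ 157 N/C

Dipole fields scale as 1/r³ in the far field.
The axial field is twice the equatorial field at the same r, so the geometry factor is 2/1.
E₂ = E₁ · (2/1) · (r₁/r₂)³ = 1.66 · 2 · (26.6/7.36)³.
(r₁/r₂)³ = (3.614)³ = 47.21.
E₂ ≈ 156.7 N/C.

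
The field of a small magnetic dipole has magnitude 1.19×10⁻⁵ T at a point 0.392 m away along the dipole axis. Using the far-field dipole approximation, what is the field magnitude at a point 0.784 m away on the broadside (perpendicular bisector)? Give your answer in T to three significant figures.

B ≈ 7.44×10⁻⁷ T

Dipole fields scale as 1/r³ in the far field.
The axial field is twice the equatorial field at the same r, so the geometry factor is 1/2.
B₂ = B₁ · (1/2) · (r₁/r₂)³ = 1.19×10⁻⁵ · 0.5 · (0.392/0.784)³.
(r₁/r₂)³ = (0.5)³ = 0.125.
B₂ ≈ 7.438×10⁻⁷ T.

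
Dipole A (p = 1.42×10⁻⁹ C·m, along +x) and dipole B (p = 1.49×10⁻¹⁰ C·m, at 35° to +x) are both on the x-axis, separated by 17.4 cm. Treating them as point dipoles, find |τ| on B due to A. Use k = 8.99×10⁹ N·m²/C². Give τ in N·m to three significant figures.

τ ≈ 4.14×10⁻⁷ N·m

The second dipole sits on the axis of the first, so the field there is axial: E₁ = 2kp₁/r³ along +x.
E₁ = 2(8.99×10⁹)(1.42×10⁻⁹)/(0.174)³ = 4847 N/C.
Torque on the second dipole: τ = p₂ E₁ sinθ.
τ = (1.49×10⁻¹⁰)(4847)·sin35° = 4.142×10⁻⁷ N·m.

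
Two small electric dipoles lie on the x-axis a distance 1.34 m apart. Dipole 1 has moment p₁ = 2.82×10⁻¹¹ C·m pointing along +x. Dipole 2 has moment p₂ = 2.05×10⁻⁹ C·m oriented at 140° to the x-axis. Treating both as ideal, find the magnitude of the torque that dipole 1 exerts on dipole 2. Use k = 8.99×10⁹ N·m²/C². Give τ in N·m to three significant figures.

The second dipole sits on the axis of the first, so the field there is axial: E₁ = 2kp₁/r³ along +x.
E₁ = 2(8.99×10⁹)(2.82×10⁻¹¹)/(1.34)³ = 0.2107 N/C.
Torque on the second dipole: τ = p₂ E₁ sinθ.
τ = (2.05×10⁻⁹)(0.2107)·sin140° = 2.777×10⁻¹⁰ N·m.

τ ≈ 2.78×10⁻¹⁰ N·m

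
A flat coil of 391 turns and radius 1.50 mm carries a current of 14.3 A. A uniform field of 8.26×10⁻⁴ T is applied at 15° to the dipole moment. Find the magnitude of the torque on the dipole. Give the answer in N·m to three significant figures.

m = NIA = NIπa² = 391·(14.3)·π·(0.00150)² = 0.03952 A·m².
Torque on a magnetic dipole: τ = mB sinθ.
τ = (0.03952)(8.26×10⁻⁴)·sin15° = 8.449×10⁻⁶ N·m.

τ ≈ 8.45×10⁻⁶ N·m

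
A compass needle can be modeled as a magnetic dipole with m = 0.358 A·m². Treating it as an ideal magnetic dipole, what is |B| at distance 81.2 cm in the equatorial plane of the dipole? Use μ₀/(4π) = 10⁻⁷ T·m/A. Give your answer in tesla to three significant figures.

In the equatorial plane B = (μ₀/4π)·m/r³ (half the axial value).
B = (10⁻⁷)·(0.358) / (0.812)³ = 6.687×10⁻⁸ T.

B ≈ 6.69×10⁻⁸ T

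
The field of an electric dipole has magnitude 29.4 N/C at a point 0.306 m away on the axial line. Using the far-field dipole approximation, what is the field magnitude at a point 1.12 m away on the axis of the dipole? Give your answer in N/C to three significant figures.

E ≈ 0.600 N/C

Dipole fields scale as 1/r³ in the far field; the geometry is the same at both points.
E₂ = E₁ · (r₁/r₂)³ = 29.4 · (0.306/1.12)³.
(r₁/r₂)³ = (0.2732)³ = 0.02039.
E₂ ≈ 0.5996 N/C.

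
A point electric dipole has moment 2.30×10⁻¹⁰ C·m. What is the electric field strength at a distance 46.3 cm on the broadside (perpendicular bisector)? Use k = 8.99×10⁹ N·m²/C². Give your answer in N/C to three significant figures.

E ≈ 20.8 N/C

On the perpendicular bisector E = kp/r³ (half the axial value at the same distance).
E = (8.99×10⁹)(2.30×10⁻¹⁰) / (0.463)³ = 20.83 N/C.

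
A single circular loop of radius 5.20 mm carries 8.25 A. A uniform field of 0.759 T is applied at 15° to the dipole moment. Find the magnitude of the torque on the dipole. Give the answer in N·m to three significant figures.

τ ≈ 1.38×10⁻⁴ N·m

Magnetic moment m = IA = Iπa² = (8.25)·π·(0.00520)² = 7.008×10⁻⁴ A·m².
Torque on a magnetic dipole: τ = mB sinθ.
τ = (7.008×10⁻⁴)(0.759)·sin15° = 1.377×10⁻⁴ N·m.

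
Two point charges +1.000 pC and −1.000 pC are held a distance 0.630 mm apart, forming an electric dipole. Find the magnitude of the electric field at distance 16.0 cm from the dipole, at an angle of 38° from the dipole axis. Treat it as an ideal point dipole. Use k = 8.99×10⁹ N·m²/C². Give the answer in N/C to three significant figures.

E ≈ 0.00234 N/C

Dipole moment p = qd = (1.00×10⁻¹² C)(6.30×10⁻⁴ m) = 6.30×10⁻¹⁶ C·m.
At angle θ the dipole field magnitude is E = (kp/r³)·√(1 + 3cos²θ).
kp/r³ = (8.99×10⁹)(6.30×10⁻¹⁶) / (0.160)³ = 0.001383 N/C.
√(1 + 3cos²38°) = √(1 + 3·0.6210) = √2.8629 ≈ 1.6920.
E ≈ 0.001383 × 1.692 = 0.002340 N/C.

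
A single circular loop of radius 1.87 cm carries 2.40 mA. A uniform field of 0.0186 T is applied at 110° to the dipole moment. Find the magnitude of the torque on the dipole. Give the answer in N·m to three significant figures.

Magnetic moment m = IA = Iπa² = (0.00240)·π·(0.0187)² = 2.637×10⁻⁶ A·m².
Torque on a magnetic dipole: τ = mB sinθ.
τ = (2.637×10⁻⁶)(0.0186)·sin110° = 4.609×10⁻⁸ N·m.

τ ≈ 4.61×10⁻⁸ N·m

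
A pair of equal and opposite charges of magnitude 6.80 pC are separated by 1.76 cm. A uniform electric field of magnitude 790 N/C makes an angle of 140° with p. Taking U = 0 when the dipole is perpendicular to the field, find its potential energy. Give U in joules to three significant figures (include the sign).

U ≈ 7.24×10⁻¹¹ J

Dipole moment p = qd = (6.80×10⁻¹² C)(0.0176 m) = 1.197×10⁻¹³ C·m.
U = −p·E = −pE cosθ.
U = −(1.197×10⁻¹³)(790)·cos140° = 7.244×10⁻¹¹ J.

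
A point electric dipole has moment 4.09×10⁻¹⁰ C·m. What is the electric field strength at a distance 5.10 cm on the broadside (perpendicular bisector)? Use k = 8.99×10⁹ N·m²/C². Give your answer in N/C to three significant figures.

E ≈ 2.77×10⁴ N/C

In the equatorial plane E = kp/r³.
E = (8.99×10⁹)(4.09×10⁻¹⁰) / (0.0510)³ = 2.772×10⁴ N/C.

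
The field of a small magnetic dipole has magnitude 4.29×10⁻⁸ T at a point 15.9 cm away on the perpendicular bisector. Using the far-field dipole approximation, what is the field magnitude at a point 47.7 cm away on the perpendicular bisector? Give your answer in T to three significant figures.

B ≈ 1.59×10⁻⁹ T

Dipole fields scale as 1/r³ in the far field; the geometry is the same at both points.
B₂ = B₁ · (r₁/r₂)³ = 4.29×10⁻⁸ · (15.9/47.7)³.
(r₁/r₂)³ = (0.3333)³ = 0.03704.
B₂ ≈ 1.589×10⁻⁹ T.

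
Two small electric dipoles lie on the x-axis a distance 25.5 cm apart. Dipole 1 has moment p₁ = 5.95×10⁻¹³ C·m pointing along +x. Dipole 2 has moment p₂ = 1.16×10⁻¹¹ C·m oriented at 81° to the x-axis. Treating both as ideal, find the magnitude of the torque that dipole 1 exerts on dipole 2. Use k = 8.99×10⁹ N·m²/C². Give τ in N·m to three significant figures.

τ ≈ 7.39×10⁻¹² N·m

The second dipole sits on the axis of the first, so the field there is axial: E₁ = 2kp₁/r³ along +x.
E₁ = 2(8.99×10⁹)(5.95×10⁻¹³)/(0.255)³ = 0.6452 N/C.
Torque on the second dipole: τ = p₂ E₁ sinθ.
τ = (1.16×10⁻¹¹)(0.6452)·sin81° = 7.392×10⁻¹² N·m.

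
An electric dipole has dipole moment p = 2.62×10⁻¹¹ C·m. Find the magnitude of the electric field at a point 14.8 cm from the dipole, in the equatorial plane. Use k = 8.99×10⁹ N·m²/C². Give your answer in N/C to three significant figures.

E ≈ 72.7 N/C

In the equatorial plane E = kp/r³.
E = (8.99×10⁹)(2.62×10⁻¹¹) / (0.148)³ = 72.66 N/C.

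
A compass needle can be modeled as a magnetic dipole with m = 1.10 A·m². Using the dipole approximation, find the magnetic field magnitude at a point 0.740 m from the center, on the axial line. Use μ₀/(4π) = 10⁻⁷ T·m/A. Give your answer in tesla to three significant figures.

B ≈ 5.43×10⁻⁷ T

On axis B = (μ₀/4π)·2m/r³.
B = 2·(10⁻⁷)·(1.10) / (0.740)³ = 5.429×10⁻⁷ T.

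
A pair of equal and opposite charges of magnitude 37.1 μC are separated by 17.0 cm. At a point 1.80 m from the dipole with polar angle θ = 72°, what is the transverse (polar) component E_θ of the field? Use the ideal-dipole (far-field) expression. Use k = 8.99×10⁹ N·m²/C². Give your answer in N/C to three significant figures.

E_θ ≈ 9250 N/C

Dipole moment p = qd = (3.71×10⁻⁵ C)(0.170 m) = 6.307×10⁻⁶ C·m.
For a dipole, E_θ = (kp sinθ)/r³.
kp/r³ = (8.99×10⁹)(6.307×10⁻⁶)/(1.80)³ = 9722 N/C.
E_θ = 9722·sin72° = 9246 N/C.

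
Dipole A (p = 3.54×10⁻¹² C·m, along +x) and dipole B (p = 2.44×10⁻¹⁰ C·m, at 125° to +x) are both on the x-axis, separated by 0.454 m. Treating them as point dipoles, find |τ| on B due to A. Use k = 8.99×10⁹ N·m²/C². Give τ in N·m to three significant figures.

τ ≈ 1.36×10⁻¹⁰ N·m

The second dipole sits on the axis of the first, so the field there is axial: E₁ = 2kp₁/r³ along +x.
E₁ = 2(8.99×10⁹)(3.54×10⁻¹²)/(0.454)³ = 0.6802 N/C.
Torque on the second dipole: τ = p₂ E₁ sinθ.
τ = (2.44×10⁻¹⁰)(0.6802)·sin125° = 1.360×10⁻¹⁰ N·m.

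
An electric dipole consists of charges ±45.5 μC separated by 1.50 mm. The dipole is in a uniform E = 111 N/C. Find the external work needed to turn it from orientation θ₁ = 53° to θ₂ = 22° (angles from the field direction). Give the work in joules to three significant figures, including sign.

W ≈ -2.46×10⁻⁶ J

Dipole moment p = qd = (4.55×10⁻⁵ C)(0.00150 m) = 6.825×10⁻⁸ C·m.
W_ext = ΔU = U(θ₂) − U(θ₁) = −pE cosθ₂ − (−pE cosθ₁) = pE(cosθ₁ − cosθ₂).
W = (6.825×10⁻⁸)(111)·(cos53° − cos22°) = (7.576×10⁻⁶)·(-0.3254) = -2.465×10⁻⁶ J.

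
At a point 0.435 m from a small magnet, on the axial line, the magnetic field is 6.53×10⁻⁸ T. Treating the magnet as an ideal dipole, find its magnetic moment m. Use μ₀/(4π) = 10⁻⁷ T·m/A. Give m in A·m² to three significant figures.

m ≈ 0.0269 A·m²

On axis B = (μ₀/4π)·2m/r³, so m = Br³·4π/(μ₀·2).
m = (6.53×10⁻⁸)·(0.435)³ / (2·10⁻⁷) = 0.02688 A·m².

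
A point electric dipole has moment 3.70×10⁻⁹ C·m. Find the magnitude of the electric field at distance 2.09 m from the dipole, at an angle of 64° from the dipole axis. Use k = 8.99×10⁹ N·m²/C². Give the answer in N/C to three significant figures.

At angle θ the dipole field magnitude is E = (kp/r³)·√(1 + 3cos²θ).
kp/r³ = (8.99×10⁹)(3.70×10⁻⁹) / (2.09)³ = 3.644 N/C.
√(1 + 3cos²64°) = √(1 + 3·0.1922) = √1.5765 ≈ 1.2556.
E ≈ 3.644 × 1.256 = 4.575 N/C.

E ≈ 4.57 N/C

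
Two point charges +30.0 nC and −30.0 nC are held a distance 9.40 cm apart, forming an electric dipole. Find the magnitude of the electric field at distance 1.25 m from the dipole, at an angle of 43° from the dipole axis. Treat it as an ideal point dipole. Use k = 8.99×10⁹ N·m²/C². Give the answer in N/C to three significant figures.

E ≈ 20.9 N/C

Dipole moment p = qd = (3.00×10⁻⁸ C)(0.0940 m) = 2.82×10⁻⁹ C·m.
At angle θ the dipole field magnitude is E = (kp/r³)·√(1 + 3cos²θ).
kp/r³ = (8.99×10⁹)(2.82×10⁻⁹) / (1.25)³ = 12.98 N/C.
√(1 + 3cos²43°) = √(1 + 3·0.5349) = √2.6046 ≈ 1.6139.
E ≈ 12.98 × 1.614 = 20.95 N/C.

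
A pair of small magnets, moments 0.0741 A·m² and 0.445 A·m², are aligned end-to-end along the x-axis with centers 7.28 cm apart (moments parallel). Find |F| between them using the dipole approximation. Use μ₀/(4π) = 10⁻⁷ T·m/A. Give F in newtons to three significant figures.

F ≈ 7.04×10⁻⁴ N

On-axis B of dipole 1: B = (μ₀/4π)·2m₁/r³. Force on dipole 2: F = m₂·dB/dr.
dB/dr = −(μ₀/4π)·6m₁/r⁴, so |F| = (μ₀/4π)·6m₁m₂/r⁴.
F = 6(10⁻⁷)(0.0741)(0.445)/(0.0728)⁴ = 7.044×10⁻⁴ N.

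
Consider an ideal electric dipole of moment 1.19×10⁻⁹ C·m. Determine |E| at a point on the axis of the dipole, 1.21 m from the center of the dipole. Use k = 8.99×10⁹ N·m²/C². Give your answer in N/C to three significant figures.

E ≈ 12.1 N/C

On the dipole axis E = 2kp/r³.
E = 2·(8.99×10⁹)(1.19×10⁻⁹) / (1.21)³ = 12.08 N/C.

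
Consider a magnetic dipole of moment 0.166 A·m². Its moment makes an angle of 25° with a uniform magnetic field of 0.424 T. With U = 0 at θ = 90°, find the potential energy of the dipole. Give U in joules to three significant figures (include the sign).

U = −m·B = −mB cosθ.
U = −(0.166)(0.424)·cos25° = -0.06379 J.

U ≈ -0.0638 J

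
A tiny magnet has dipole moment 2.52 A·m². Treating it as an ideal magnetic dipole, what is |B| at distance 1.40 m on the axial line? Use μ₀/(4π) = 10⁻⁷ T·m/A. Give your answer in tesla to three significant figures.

B ≈ 1.84×10⁻⁷ T

On axis B = (μ₀/4π)·2m/r³.
B = 2·(10⁻⁷)·(2.52) / (1.40)³ = 1.837×10⁻⁷ T.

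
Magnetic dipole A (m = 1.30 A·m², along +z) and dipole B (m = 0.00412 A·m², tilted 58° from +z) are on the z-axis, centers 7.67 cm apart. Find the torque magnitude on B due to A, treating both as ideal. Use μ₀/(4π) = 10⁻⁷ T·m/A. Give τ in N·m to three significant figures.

τ ≈ 2.01×10⁻⁶ N·m

Dipole B is on the axis of dipole A, so B₁ there is axial: B₁ = (μ₀/4π)·2m₁/r³ along +z.
B₁ = 2(10⁻⁷)(1.30)/(0.0767)³ = 5.762×10⁻⁴ T.
τ = m₂ B₁ sinθ.
τ = (0.00412)(5.762×10⁻⁴)·sin58° = 2.013×10⁻⁶ N·m.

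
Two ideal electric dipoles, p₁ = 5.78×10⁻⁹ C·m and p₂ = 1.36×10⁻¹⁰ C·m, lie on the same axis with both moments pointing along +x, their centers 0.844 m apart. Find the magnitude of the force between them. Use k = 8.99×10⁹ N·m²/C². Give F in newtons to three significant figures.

On-axis field of dipole 1 at distance r: E = 2kp₁/r³. Force on dipole 2 is F = p₂·dE/dr (gradient along axis).
dE/dr = −6kp₁/r⁴, so |F| = 6kp₁p₂/r⁴ (attractive for aligned moments).
F = 6(8.99×10⁹)(5.78×10⁻⁹)(1.36×10⁻¹⁰)/(0.844)⁴ = 8.356×10⁻⁸ N.

F ≈ 8.36×10⁻⁸ N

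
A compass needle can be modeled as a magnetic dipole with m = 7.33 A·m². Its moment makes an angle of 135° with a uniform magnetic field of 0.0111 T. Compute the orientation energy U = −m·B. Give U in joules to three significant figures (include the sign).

U = −m·B = −mB cosθ.
U = −(7.33)(0.0111)·cos135° = 0.05753 J.

U ≈ 0.0575 J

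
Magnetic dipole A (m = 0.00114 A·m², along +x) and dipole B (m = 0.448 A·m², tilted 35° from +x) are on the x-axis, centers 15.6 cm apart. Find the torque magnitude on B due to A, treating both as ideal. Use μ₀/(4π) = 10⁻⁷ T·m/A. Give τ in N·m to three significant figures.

τ ≈ 1.54×10⁻⁸ N·m

Dipole B is on the axis of dipole A, so B₁ there is axial: B₁ = (μ₀/4π)·2m₁/r³ along +x.
B₁ = 2(10⁻⁷)(0.00114)/(0.156)³ = 6.006×10⁻⁸ T.
τ = m₂ B₁ sinθ.
τ = (0.448)(6.006×10⁻⁸)·sin35° = 1.543×10⁻⁸ N·m.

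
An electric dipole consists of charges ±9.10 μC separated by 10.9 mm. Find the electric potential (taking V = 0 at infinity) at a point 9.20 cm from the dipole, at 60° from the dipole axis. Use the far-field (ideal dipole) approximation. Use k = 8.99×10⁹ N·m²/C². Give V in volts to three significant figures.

V ≈ 5.27×10⁴ V

Dipole moment p = qd = (9.10×10⁻⁶ C)(0.0109 m) = 9.919×10⁻⁸ C·m.
The dipole potential is V = kp cosθ / r².
V = (8.99×10⁹)(9.919×10⁻⁸)·cos60° / (0.0920)² = 5.268×10⁴ V.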